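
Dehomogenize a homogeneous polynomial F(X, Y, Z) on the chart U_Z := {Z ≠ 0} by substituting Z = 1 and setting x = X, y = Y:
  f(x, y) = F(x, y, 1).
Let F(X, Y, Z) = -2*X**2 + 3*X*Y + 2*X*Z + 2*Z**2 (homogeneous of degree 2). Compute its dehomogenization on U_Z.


f(x, y) = -2*x**2 + 3*x*y + 2*x + 2

On U_Z we set Z = 1. Each monomial c·X^i·Y^j·Z^k in F becomes c·x^i·y^j·1^k = c·x^i·y^j.
Substituting Z = 1: F(X, Y, 1) = -2*x**2 + 3*x*y + 2*x + 2.
Note: deg(f) ≤ deg(F) = 2; strict inequality happens when F is divisible by Z (lost terms).


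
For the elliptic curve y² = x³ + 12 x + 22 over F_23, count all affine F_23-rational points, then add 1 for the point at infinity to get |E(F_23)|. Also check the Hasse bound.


Affine points = {(1, 9), (1, 14), (2, 10), (2, 13), (3, 4), (3, 19), (5, 0), (7, 9), (7, 14), (8, 3), (8, 20), (9, 10), (9, 13), (11, 6), (11, 17), (12, 10), (12, 13), (13, 11), (13, 12), (14, 6), (14, 17), (15, 9), (15, 14), (16, 3), (16, 20), (19, 5), (19, 18), (21, 6), (21, 17), (22, 3), (22, 20)}; affine count = 31; |E(F_23)| = 32.

Discriminant check: Δ ∝ 4a³ + 27b² = 4·12³ + 27·22² = 4·1728 + 27·484 ≡ 16 (mod 23). Nonzero ⇒ E is nonsingular.
For each x ∈ F_23, compute rhs = x³ + 12·x + 22 mod 23, then count y ∈ F_23 with y² ≡ rhs.
  x = 0: rhs = 22, matching y values: none (0 points).
  x = 1: rhs = 12, matching y values: 9, 14 (2 points).
  x = 2: rhs = 8, matching y values: 10, 13 (2 points).
  x = 3: rhs = 16, matching y values: 4, 19 (2 points).
  x = 4: rhs = 19, matching y values: none (0 points).
  x = 5: rhs = 0, matching y values: 0 (1 points).
  x = 6: rhs = 11, matching y values: none (0 points).
  x = 7: rhs = 12, matching y values: 9, 14 (2 points).
  x = 8: rhs = 9, matching y values: 3, 20 (2 points).
  x = 9: rhs = 8, matching y values: 10, 13 (2 points).
  x = 10: rhs = 15, matching y values: none (0 points).
  x = 11: rhs = 13, matching y values: 6, 17 (2 points).
  x = 12: rhs = 8, matching y values: 10, 13 (2 points).
  x = 13: rhs = 6, matching y values: 11, 12 (2 points).
  x = 14: rhs = 13, matching y values: 6, 17 (2 points).
  x = 15: rhs = 12, matching y values: 9, 14 (2 points).
  x = 16: rhs = 9, matching y values: 3, 20 (2 points).
  x = 17: rhs = 10, matching y values: none (0 points).
  x = 18: rhs = 21, matching y values: none (0 points).
  x = 19: rhs = 2, matching y values: 5, 18 (2 points).
  x = 20: rhs = 5, matching y values: none (0 points).
  x = 21: rhs = 13, matching y values: 6, 17 (2 points).
  x = 22: rhs = 9, matching y values: 3, 20 (2 points).
Total affine count: 31.
Full point count |E(F_23)| = 31 + 1 = 32.
Hasse bound: |32 − (23+1)| = |8| = 8 ≤ 2√23 ≈ 9.5917 ✓.


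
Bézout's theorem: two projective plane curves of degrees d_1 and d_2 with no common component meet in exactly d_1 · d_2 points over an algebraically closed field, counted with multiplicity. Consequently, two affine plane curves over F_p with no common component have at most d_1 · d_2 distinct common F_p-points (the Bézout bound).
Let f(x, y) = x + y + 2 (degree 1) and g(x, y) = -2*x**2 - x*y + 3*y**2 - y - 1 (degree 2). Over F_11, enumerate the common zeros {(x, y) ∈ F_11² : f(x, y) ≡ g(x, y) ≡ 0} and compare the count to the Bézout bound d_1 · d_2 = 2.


Common zeros: {(10, 10)}; count = 1; Bézout bound = 2.

deg(f) = 1, deg(g) = 2, so Bézout bound = 2.
Scan x ∈ F_11. For each x, list the y ∈ F_11 with f(x, y) ≡ 0 and those with g(x, y) ≡ 0 (mod 11); the common zeros in that column are the intersection.
  x = 0: f ≡ 0 at y ∈ {9}; g ≡ 0 at y ∈ ∅; common: ∅.
  x = 1: f ≡ 0 at y ∈ {8}; g ≡ 0 at y ∈ ∅; common: ∅.
  x = 2: f ≡ 0 at y ∈ {7}; g ≡ 0 at y ∈ ∅; common: ∅.
  x = 3: f ≡ 0 at y ∈ {6}; g ≡ 0 at y ∈ ∅; common: ∅.
  x = 4: f ≡ 0 at y ∈ {5}; g ≡ 0 at y ∈ {0, 9}; common: ∅.
  x = 5: f ≡ 0 at y ∈ {4}; g ≡ 0 at y ∈ ∅; common: ∅.
  x = 6: f ≡ 0 at y ∈ {3}; g ≡ 0 at y ∈ {1, 5}; common: ∅.
  x = 7: f ≡ 0 at y ∈ {2}; g ≡ 0 at y ∈ {0, 10}; common: ∅.
  x = 8: f ≡ 0 at y ∈ {1}; g ≡ 0 at y ∈ {5, 9}; common: ∅.
  x = 9: f ≡ 0 at y ∈ {0}; g ≡ 0 at y ∈ ∅; common: ∅.
  x = 10: f ≡ 0 at y ∈ {10}; g ≡ 0 at y ∈ {1, 10}; common: {10}.
Collecting: common zeros = {(10, 10)}, so the count is 1.
Comparison with the Bézout bound: 1 ≤ 2 = deg(f)·deg(g), as expected for curves with no common component (the affine F_11-count falls short of the bound because intersections may lie at infinity, over extension fields, or carry multiplicity).


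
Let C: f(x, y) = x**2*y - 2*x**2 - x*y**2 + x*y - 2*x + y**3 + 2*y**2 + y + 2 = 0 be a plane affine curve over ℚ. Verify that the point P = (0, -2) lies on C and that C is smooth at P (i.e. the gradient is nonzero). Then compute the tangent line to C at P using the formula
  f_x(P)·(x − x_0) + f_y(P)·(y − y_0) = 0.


Tangent line at P: -8*x + 5*y + 10 = 0.

Step 1: f(0, -2) = 0, so P lies on C.
Step 2: partial derivatives
  f_x(x, y) = 2*x*y - 4*x - y**2 + y - 2, f_y(x, y) = x**2 - 2*x*y + x + 3*y**2 + 4*y + 1.
  f_x(P) = -8, f_y(P) = 5 (gradient nonzero, so P is smooth).
Step 3: tangent line at P: -8·(x − 0) + 5·(y − -2) = 0.
Expanding: -8*x + 5*y + 10 = 0.


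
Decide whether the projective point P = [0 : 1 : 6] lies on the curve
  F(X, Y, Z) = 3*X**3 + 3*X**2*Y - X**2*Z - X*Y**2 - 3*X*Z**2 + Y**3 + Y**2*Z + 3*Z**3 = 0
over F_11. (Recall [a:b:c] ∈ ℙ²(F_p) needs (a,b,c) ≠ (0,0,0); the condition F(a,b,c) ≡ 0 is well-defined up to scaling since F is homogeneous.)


F(0,1,6) ≡ 6 (mod 11); P is NOT on the curve.

Evaluate F(0, 1, 6) term-by-term (mod 11).
  3*X**3 ↦ 3·0·1·1 = 0
  3*X**2*Y ↦ 3·0·1·1 = 0
  -X**2*Z ↦ -1·0·1·6 = 0
  -X*Y**2 ↦ -1·0·1·1 = 0
  -3*X*Z**2 ↦ -3·0·1·36 = 0
  Y**3 ↦ 1·1·1·1 = 1
  Y**2*Z ↦ 1·1·1·6 = 6
  3*Z**3 ↦ 3·1·1·216 = 648
Sum: F(0, 1, 6) = (0) + (0) + (0) + (0) + (0) + (1) + (6) + (648) = 655.
Reducing mod 11: 655 ≡ 6 (mod 11).
Since F(a, b, c) ≡ 6 ≠ 0 (mod 11), P does NOT lie on the curve.


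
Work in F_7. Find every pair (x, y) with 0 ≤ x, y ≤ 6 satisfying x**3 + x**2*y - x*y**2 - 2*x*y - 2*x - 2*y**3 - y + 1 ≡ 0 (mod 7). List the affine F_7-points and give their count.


Affine F_7-points: {(0, 3), (1, 0), (2, 1), (2, 2), (2, 3), (5, 5)}; count = 6.

For each of the 49 pairs (x, y) ∈ F_7², evaluate f(x, y) mod 7. Record the zeros.
  x = 0: [0↦1, 1↦5, 2↦4, 3↦0, 4↦2, 5↦5, 6↦4]  zeros at y ∈ {3}
  x = 1: [0↦0, 1↦2, 2↦4, 3↦1, 4↦2, 5↦2, 6↦3]  zeros at y ∈ {0}
  x = 2: [0↦5, 1↦0, 2↦0, 3↦0, 4↦2, 5↦1, 6↦6]  zeros at y ∈ {1, 2, 3}
  x = 3: [0↦1, 1↦5, 2↦5, 3↦3, 4↦1, 5↦1, 6↦5]  zeros at y ∈ ∅
  x = 4: [0↦1, 1↦2, 2↦4, 3↦2, 4↦5, 5↦1, 6↦6]  zeros at y ∈ ∅
  x = 5: [0↦4, 1↦4, 2↦3, 3↦3, 4↦6, 5↦0, 6↦1]  zeros at y ∈ {5}
  x = 6: [0↦2, 1↦3, 2↦1, 3↦5, 4↦3, 5↦4, 6↦3]  zeros at y ∈ ∅
Collecting zeros: affine points = {(0, 3), (1, 0), (2, 1), (2, 2), (2, 3), (5, 5)}.
Total count |C(F_7)_aff| = 6.


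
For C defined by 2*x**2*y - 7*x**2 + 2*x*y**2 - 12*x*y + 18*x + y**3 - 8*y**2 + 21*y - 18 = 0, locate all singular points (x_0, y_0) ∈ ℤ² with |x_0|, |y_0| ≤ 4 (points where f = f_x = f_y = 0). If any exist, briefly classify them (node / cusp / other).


Singular points: {(0, 3)}; classification: node.

Compute partial derivatives:
  f_x = 4*x*y - 14*x + 2*y**2 - 12*y + 18.
  f_y = 2*x**2 + 4*x*y - 12*x + 3*y**2 - 16*y + 21.
Scan x_0 ∈ {−4, ..., 4}. For each x_0, f_y(x_0, y) is a polynomial in y; find its integer roots y ∈ {−4, ..., 4}, then test f_x and f at those candidates.
  x = -4: f_y(-4, y) = 3*y**2 - 32*y + 101; no integer root y with |y| ≤ 4.
  x = -3: f_y(-3, y) = 3*y**2 - 28*y + 75; no integer root y with |y| ≤ 4.
  x = -2: f_y(-2, y) = 3*y**2 - 24*y + 53; no integer root y with |y| ≤ 4.
  x = -1: f_y(-1, y) = 3*y**2 - 20*y + 35; no integer root y with |y| ≤ 4.
  x = 0: f_y(0, y) = 3*y**2 - 16*y + 21; vanishes at y ∈ {3}. (0, 3): f_x = 0, f = 0 — SINGULAR.
  x = 1: f_y(1, y) = 3*y**2 - 12*y + 11; no integer root y with |y| ≤ 4.
  x = 2: f_y(2, y) = 3*y**2 - 8*y + 5; vanishes at y ∈ {1}. (2, 1): f_x = -12 ≠ 0.
  x = 3: f_y(3, y) = 3*y**2 - 4*y + 3; no integer root y with |y| ≤ 4.
  x = 4: f_y(4, y) = 3*y**2 + 5; no integer root y with |y| ≤ 4.
Only singular point on the grid: (0, 3).
Classify: substitute x = 0 + u, y = 3 + v and expand: f = 2*u**2*v - u**2 + 2*u*v**2 + v**3 + v**2.
No constant or linear terms (consistent with a singular point). Quadratic part: -u**2 + v**2. Cubic part: 2*u**2*v + 2*u*v**2 + v**3.
The quadratic part v**2 - u**2 = (v − u)(v + u) splits into two distinct linear factors, so there are two distinct tangent lines y − 3 = ±(x − 0) — this is a node (ordinary double point).
Classification: node.


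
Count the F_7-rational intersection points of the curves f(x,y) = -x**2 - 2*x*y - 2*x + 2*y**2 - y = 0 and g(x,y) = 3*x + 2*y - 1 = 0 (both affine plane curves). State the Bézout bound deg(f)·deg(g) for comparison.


Common zeros: {(0, 4), (5, 0)}; count = 2; Bézout bound = 2.

deg(f) = 2, deg(g) = 1, so Bézout bound = 2.
Scan x ∈ F_7. For each x, list the y ∈ F_7 with f(x, y) ≡ 0 and those with g(x, y) ≡ 0 (mod 7); the common zeros in that column are the intersection.
  x = 0: f ≡ 0 at y ∈ {0, 4}; g ≡ 0 at y ∈ {4}; common: {4}.
  x = 1: f ≡ 0 at y ∈ ∅; g ≡ 0 at y ∈ {6}; common: ∅.
  x = 2: f ≡ 0 at y ∈ ∅; g ≡ 0 at y ∈ {1}; common: ∅.
  x = 3: f ≡ 0 at y ∈ {2, 5}; g ≡ 0 at y ∈ {3}; common: ∅.
  x = 4: f ≡ 0 at y ∈ {4}; g ≡ 0 at y ∈ {5}; common: ∅.
  x = 5: f ≡ 0 at y ∈ {0, 2}; g ≡ 0 at y ∈ {0}; common: {0}.
  x = 6: f ≡ 0 at y ∈ {5}; g ≡ 0 at y ∈ {2}; common: ∅.
Collecting: common zeros = {(0, 4), (5, 0)}, so the count is 2.
Comparison with the Bézout bound: 2 ≤ 2 = deg(f)·deg(g), as expected for curves with no common component (the bound is attained).


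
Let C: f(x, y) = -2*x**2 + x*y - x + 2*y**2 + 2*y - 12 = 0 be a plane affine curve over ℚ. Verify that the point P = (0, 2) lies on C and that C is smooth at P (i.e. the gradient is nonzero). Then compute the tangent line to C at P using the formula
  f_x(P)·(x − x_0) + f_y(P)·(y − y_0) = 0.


Tangent line at P: x + 10*y - 20 = 0.

Step 1: f(0, 2) = 0, so P lies on C.
Step 2: partial derivatives
  f_x(x, y) = -4*x + y - 1, f_y(x, y) = x + 4*y + 2.
  f_x(P) = 1, f_y(P) = 10 (gradient nonzero, so P is smooth).
Step 3: tangent line at P: 1·(x − 0) + 10·(y − 2) = 0.
Expanding: x + 10*y - 20 = 0.


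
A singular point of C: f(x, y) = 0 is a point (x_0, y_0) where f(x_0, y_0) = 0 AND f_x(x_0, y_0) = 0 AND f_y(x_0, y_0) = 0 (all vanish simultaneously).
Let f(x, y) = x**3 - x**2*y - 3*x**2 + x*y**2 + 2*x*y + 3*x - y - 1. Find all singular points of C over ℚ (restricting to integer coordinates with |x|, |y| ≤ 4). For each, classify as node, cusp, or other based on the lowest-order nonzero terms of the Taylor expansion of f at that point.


Singular points: {(1, 0)}; classification: cusp.

Compute partial derivatives:
  f_x = 3*x**2 - 2*x*y - 6*x + y**2 + 2*y + 3.
  f_y = -x**2 + 2*x*y + 2*x - 1.
Scan x_0 ∈ {−4, ..., 4}. For each x_0, f_y(x_0, y) is a polynomial in y; find its integer roots y ∈ {−4, ..., 4}, then test f_x and f at those candidates.
  x = -4: f_y(-4, y) = -8*y - 25; no integer root y with |y| ≤ 4.
  x = -3: f_y(-3, y) = -6*y - 16; no integer root y with |y| ≤ 4.
  x = -2: f_y(-2, y) = -4*y - 9; no integer root y with |y| ≤ 4.
  x = -1: f_y(-1, y) = -2*y - 4; vanishes at y ∈ {-2}. (-1, -2): f_x = 8 ≠ 0.
  x = 0: f_y(0, y) = -1; no integer root y with |y| ≤ 4.
  x = 1: f_y(1, y) = 2*y; vanishes at y ∈ {0}. (1, 0): f_x = 0, f = 0 — SINGULAR.
  x = 2: f_y(2, y) = 4*y - 1; no integer root y with |y| ≤ 4.
  x = 3: f_y(3, y) = 6*y - 4; no integer root y with |y| ≤ 4.
  x = 4: f_y(4, y) = 8*y - 9; no integer root y with |y| ≤ 4.
Only singular point on the grid: (1, 0).
Classify: substitute x = 1 + u, y = 0 + v and expand: f = u**3 - u**2*v + u*v**2 + v**2.
No constant or linear terms (consistent with a singular point). Quadratic part: v**2. Cubic part: u**3 - u**2*v + u*v**2.
The quadratic part v**2 is a perfect square, so there is a single (double) tangent line v = 0, i.e. y = 0. Restricting the cubic part to that line (v = 0) leaves u**3 ≠ 0, so f is not divisible by v and the branch is v² ≈ -u**3 to lowest order — this is a cusp.
Classification: cusp.


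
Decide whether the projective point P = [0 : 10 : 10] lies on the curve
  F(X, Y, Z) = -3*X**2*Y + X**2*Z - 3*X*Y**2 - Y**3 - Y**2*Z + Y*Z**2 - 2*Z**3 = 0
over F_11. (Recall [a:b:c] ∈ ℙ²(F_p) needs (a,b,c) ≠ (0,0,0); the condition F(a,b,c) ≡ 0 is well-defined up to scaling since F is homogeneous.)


F(0,10,10) ≡ 3 (mod 11); P is NOT on the curve.

Evaluate F(0, 10, 10) term-by-term (mod 11).
  -3*X**2*Y ↦ -3·0·10·1 = 0
  X**2*Z ↦ 1·0·1·10 = 0
  -3*X*Y**2 ↦ -3·0·100·1 = 0
  -Y**3 ↦ -1·1·1000·1 = -1000
  -Y**2*Z ↦ -1·1·100·10 = -1000
  Y*Z**2 ↦ 1·1·10·100 = 1000
  -2*Z**3 ↦ -2·1·1·1000 = -2000
Sum: F(0, 10, 10) = (0) + (0) + (0) + (-1000) + (-1000) + (1000) + (-2000) = -3000.
Reducing mod 11: -3000 ≡ 3 (mod 11).
Since F(a, b, c) ≡ 3 ≠ 0 (mod 11), P does NOT lie on the curve.


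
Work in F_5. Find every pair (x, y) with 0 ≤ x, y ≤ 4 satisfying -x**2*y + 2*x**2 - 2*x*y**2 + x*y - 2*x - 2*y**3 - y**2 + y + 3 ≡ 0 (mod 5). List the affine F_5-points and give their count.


Affine F_5-points: {(0, 2), (1, 3), (2, 3), (2, 4), (3, 0), (3, 4), (4, 1)}; count = 7.

For each of the 25 pairs (x, y) ∈ F_5², evaluate f(x, y) mod 5. Record the zeros.
  x = 0: [0↦3, 1↦1, 2↦0, 3↦3, 4↦3]  zeros at y ∈ {2}
  x = 1: [0↦3, 1↦4, 2↦2, 3↦0, 4↦1]  zeros at y ∈ {3}
  x = 2: [0↦2, 1↦4, 2↦4, 3↦0, 4↦0]  zeros at y ∈ {3, 4}
  x = 3: [0↦0, 1↦1, 2↦1, 3↦3, 4↦0]  zeros at y ∈ {0, 4}
  x = 4: [0↦2, 1↦0, 2↦3, 3↦4, 4↦1]  zeros at y ∈ {1}
Collecting zeros: affine points = {(0, 2), (1, 3), (2, 3), (2, 4), (3, 0), (3, 4), (4, 1)}.
Total count |C(F_5)_aff| = 7.


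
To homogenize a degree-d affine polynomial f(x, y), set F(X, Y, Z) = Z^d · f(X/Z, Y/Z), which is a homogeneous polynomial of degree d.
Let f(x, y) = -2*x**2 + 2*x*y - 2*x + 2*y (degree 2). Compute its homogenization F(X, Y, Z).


F(X, Y, Z) = -2*X**2 + 2*X*Y - 2*X*Z + 2*Y*Z

deg(f) = 2.
Substitute x = X/Z, y = Y/Z into f, then multiply by Z^2.
  monomial -2·x^2·y^0 ↦ -2·X^2·Y^0·Z^0.
  monomial 2·x^1·y^1 ↦ 2·X^1·Y^1·Z^0.
  monomial -2·x^1·y^0 ↦ -2·X^1·Y^0·Z^1.
  monomial 2·x^0·y^1 ↦ 2·X^0·Y^1·Z^1.
Collecting: F(X, Y, Z) = -2*X**2 + 2*X*Y - 2*X*Z + 2*Y*Z.


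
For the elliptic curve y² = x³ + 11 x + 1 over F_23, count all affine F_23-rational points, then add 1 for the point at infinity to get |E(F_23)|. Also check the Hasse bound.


Affine points = {(0, 1), (0, 22), (1, 6), (1, 17), (2, 10), (2, 13), (8, 7), (8, 16), (9, 1), (9, 22), (11, 2), (11, 21), (13, 8), (13, 15), (14, 1), (14, 22), (16, 8), (16, 15), (17, 8), (17, 15), (19, 10), (19, 13), (22, 9), (22, 14)}; affine count = 24; |E(F_23)| = 25.

Discriminant check: Δ ∝ 4a³ + 27b² = 4·11³ + 27·1² = 4·1331 + 27·1 ≡ 15 (mod 23). Nonzero ⇒ E is nonsingular.
For each x ∈ F_23, compute rhs = x³ + 11·x + 1 mod 23, then count y ∈ F_23 with y² ≡ rhs.
  x = 0: rhs = 1, matching y values: 1, 22 (2 points).
  x = 1: rhs = 13, matching y values: 6, 17 (2 points).
  x = 2: rhs = 8, matching y values: 10, 13 (2 points).
  x = 3: rhs = 15, matching y values: none (0 points).
  x = 4: rhs = 17, matching y values: none (0 points).
  x = 5: rhs = 20, matching y values: none (0 points).
  x = 6: rhs = 7, matching y values: none (0 points).
  x = 7: rhs = 7, matching y values: none (0 points).
  x = 8: rhs = 3, matching y values: 7, 16 (2 points).
  x = 9: rhs = 1, matching y values: 1, 22 (2 points).
  x = 10: rhs = 7, matching y values: none (0 points).
  x = 11: rhs = 4, matching y values: 2, 21 (2 points).
  x = 12: rhs = 21, matching y values: none (0 points).
  x = 13: rhs = 18, matching y values: 8, 15 (2 points).
  x = 14: rhs = 1, matching y values: 1, 22 (2 points).
  x = 15: rhs = 22, matching y values: none (0 points).
  x = 16: rhs = 18, matching y values: 8, 15 (2 points).
  x = 17: rhs = 18, matching y values: 8, 15 (2 points).
  x = 18: rhs = 5, matching y values: none (0 points).
  x = 19: rhs = 8, matching y values: 10, 13 (2 points).
  x = 20: rhs = 10, matching y values: none (0 points).
  x = 21: rhs = 17, matching y values: none (0 points).
  x = 22: rhs = 12, matching y values: 9, 14 (2 points).
Total affine count: 24.
Full point count |E(F_23)| = 24 + 1 = 25.
Hasse bound: |25 − (23+1)| = |1| = 1 ≤ 2√23 ≈ 9.5917 ✓.


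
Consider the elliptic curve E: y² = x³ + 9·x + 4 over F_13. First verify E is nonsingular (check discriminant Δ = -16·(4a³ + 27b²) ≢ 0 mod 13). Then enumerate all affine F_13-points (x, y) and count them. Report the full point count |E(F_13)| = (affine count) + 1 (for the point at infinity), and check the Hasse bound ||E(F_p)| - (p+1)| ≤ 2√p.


Affine points = {(0, 2), (0, 11), (1, 1), (1, 12), (2, 2), (2, 11), (4, 0), (6, 1), (6, 12), (8, 4), (8, 9), (11, 2), (11, 11)}; affine count = 13; |E(F_13)| = 14.

Discriminant check: Δ ∝ 4a³ + 27b² = 4·9³ + 27·4² = 4·729 + 27·16 ≡ 7 (mod 13). Nonzero ⇒ E is nonsingular.
For each x ∈ F_13, compute rhs = x³ + 9·x + 4 mod 13, then count y ∈ F_13 with y² ≡ rhs.
  x = 0: rhs = 4, matching y values: 2, 11 (2 points).
  x = 1: rhs = 1, matching y values: 1, 12 (2 points).
  x = 2: rhs = 4, matching y values: 2, 11 (2 points).
  x = 3: rhs = 6, matching y values: none (0 points).
  x = 4: rhs = 0, matching y values: 0 (1 points).
  x = 5: rhs = 5, matching y values: none (0 points).
  x = 6: rhs = 1, matching y values: 1, 12 (2 points).
  x = 7: rhs = 7, matching y values: none (0 points).
  x = 8: rhs = 3, matching y values: 4, 9 (2 points).
  x = 9: rhs = 8, matching y values: none (0 points).
  x = 10: rhs = 2, matching y values: none (0 points).
  x = 11: rhs = 4, matching y values: 2, 11 (2 points).
  x = 12: rhs = 7, matching y values: none (0 points).
Total affine count: 13.
Full point count |E(F_13)| = 13 + 1 = 14.
Hasse bound: |14 − (13+1)| = |0| = 0 ≤ 2√13 ≈ 7.2111 ✓.


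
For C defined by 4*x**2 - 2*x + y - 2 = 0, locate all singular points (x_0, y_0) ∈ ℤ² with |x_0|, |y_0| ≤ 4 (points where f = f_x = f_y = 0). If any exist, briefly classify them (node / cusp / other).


No singular points in the scanned grid; C is smooth there.

Compute partial derivatives:
  f_x = 8*x - 2.
  f_y = 1.
f_y = 1 is a nonzero constant, so f_y never vanishes: no point (x, y) can satisfy f = f_x = f_y = 0. In particular no (x, y) ∈ {−4, ..., 4}² is singular; the curve is smooth.


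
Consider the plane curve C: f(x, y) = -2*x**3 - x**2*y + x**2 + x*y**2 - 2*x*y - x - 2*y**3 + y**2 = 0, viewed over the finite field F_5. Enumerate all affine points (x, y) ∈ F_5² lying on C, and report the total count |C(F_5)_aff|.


Affine F_5-points: {(0, 0), (0, 3), (1, 1), (1, 4), (2, 3), (4, 2), (4, 4)}; count = 7.

For each of the 25 pairs (x, y) ∈ F_5², evaluate f(x, y) mod 5. Record the zeros.
  x = 0: [0↦0, 1↦4, 2↦3, 3↦0, 4↦3]  zeros at y ∈ {0, 3}
  x = 1: [0↦3, 1↦0, 2↦4, 3↦3, 4↦0]  zeros at y ∈ {1, 4}
  x = 2: [0↦1, 1↦4, 2↦1, 3↦0, 4↦4]  zeros at y ∈ {3}
  x = 3: [0↦2, 1↦4, 2↦2, 3↦4, 4↦3]  zeros at y ∈ ∅
  x = 4: [0↦4, 1↦3, 2↦0, 3↦3, 4↦0]  zeros at y ∈ {2, 4}
Collecting zeros: affine points = {(0, 0), (0, 3), (1, 1), (1, 4), (2, 3), (4, 2), (4, 4)}.
Total count |C(F_5)_aff| = 7.


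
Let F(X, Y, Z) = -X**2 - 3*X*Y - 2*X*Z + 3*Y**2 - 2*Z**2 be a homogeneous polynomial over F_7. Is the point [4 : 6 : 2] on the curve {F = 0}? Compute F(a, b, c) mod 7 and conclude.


F(4,6,2) ≡ 3 (mod 7); P is NOT on the curve.

Evaluate F(4, 6, 2) term-by-term (mod 7).
  -X**2 ↦ -1·16·1·1 = -16
  -3*X*Y ↦ -3·4·6·1 = -72
  -2*X*Z ↦ -2·4·1·2 = -16
  3*Y**2 ↦ 3·1·36·1 = 108
  -2*Z**2 ↦ -2·1·1·4 = -8
Sum: F(4, 6, 2) = (-16) + (-72) + (-16) + (108) + (-8) = -4.
Reducing mod 7: -4 ≡ 3 (mod 7).
Since F(a, b, c) ≡ 3 ≠ 0 (mod 7), P does NOT lie on the curve.


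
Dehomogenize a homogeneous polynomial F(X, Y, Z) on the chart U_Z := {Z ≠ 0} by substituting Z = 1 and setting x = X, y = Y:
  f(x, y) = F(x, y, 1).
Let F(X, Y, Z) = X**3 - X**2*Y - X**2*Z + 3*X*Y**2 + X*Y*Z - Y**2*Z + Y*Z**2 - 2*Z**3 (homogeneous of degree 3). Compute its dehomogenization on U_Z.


f(x, y) = x**3 - x**2*y - x**2 + 3*x*y**2 + x*y - y**2 + y - 2

On U_Z we set Z = 1. Each monomial c·X^i·Y^j·Z^k in F becomes c·x^i·y^j·1^k = c·x^i·y^j.
Substituting Z = 1: F(X, Y, 1) = x**3 - x**2*y - x**2 + 3*x*y**2 + x*y - y**2 + y - 2.
Note: deg(f) ≤ deg(F) = 3; strict inequality happens when F is divisible by Z (lost terms).


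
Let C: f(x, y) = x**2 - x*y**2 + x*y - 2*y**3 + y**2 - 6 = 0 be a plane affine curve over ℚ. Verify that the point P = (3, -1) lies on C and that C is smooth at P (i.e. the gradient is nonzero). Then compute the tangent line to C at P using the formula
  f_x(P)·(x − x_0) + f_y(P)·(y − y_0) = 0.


Tangent line at P: 4*x + y - 11 = 0.

Step 1: f(3, -1) = 0, so P lies on C.
Step 2: partial derivatives
  f_x(x, y) = 2*x - y**2 + y, f_y(x, y) = -2*x*y + x - 6*y**2 + 2*y.
  f_x(P) = 4, f_y(P) = 1 (gradient nonzero, so P is smooth).
Step 3: tangent line at P: 4·(x − 3) + 1·(y − -1) = 0.
Expanding: 4*x + y - 11 = 0.


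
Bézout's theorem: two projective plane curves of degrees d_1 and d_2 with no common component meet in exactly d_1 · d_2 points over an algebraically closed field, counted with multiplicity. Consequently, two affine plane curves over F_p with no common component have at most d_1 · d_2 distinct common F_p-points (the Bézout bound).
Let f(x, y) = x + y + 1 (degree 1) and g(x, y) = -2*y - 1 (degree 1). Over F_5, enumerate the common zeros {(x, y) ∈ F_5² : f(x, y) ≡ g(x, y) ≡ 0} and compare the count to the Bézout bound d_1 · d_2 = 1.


Common zeros: {(2, 2)}; count = 1; Bézout bound = 1.

deg(f) = 1, deg(g) = 1, so Bézout bound = 1.
Scan x ∈ F_5. For each x, list the y ∈ F_5 with f(x, y) ≡ 0 and those with g(x, y) ≡ 0 (mod 5); the common zeros in that column are the intersection.
  x = 0: f ≡ 0 at y ∈ {4}; g ≡ 0 at y ∈ {2}; common: ∅.
  x = 1: f ≡ 0 at y ∈ {3}; g ≡ 0 at y ∈ {2}; common: ∅.
  x = 2: f ≡ 0 at y ∈ {2}; g ≡ 0 at y ∈ {2}; common: {2}.
  x = 3: f ≡ 0 at y ∈ {1}; g ≡ 0 at y ∈ {2}; common: ∅.
  x = 4: f ≡ 0 at y ∈ {0}; g ≡ 0 at y ∈ {2}; common: ∅.
Collecting: common zeros = {(2, 2)}, so the count is 1.
Comparison with the Bézout bound: 1 ≤ 1 = deg(f)·deg(g), as expected for curves with no common component (the bound is attained).


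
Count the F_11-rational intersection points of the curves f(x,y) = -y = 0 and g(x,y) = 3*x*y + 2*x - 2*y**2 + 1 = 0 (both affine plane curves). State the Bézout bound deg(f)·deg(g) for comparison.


Common zeros: {(5, 0)}; count = 1; Bézout bound = 2.

deg(f) = 1, deg(g) = 2, so Bézout bound = 2.
Scan x ∈ F_11. For each x, list the y ∈ F_11 with f(x, y) ≡ 0 and those with g(x, y) ≡ 0 (mod 11); the common zeros in that column are the intersection.
  x = 0: f ≡ 0 at y ∈ {0}; g ≡ 0 at y ∈ ∅; common: ∅.
  x = 1: f ≡ 0 at y ∈ {0}; g ≡ 0 at y ∈ {9}; common: ∅.
  x = 2: f ≡ 0 at y ∈ {0}; g ≡ 0 at y ∈ ∅; common: ∅.
  x = 3: f ≡ 0 at y ∈ {0}; g ≡ 0 at y ∈ {4, 6}; common: ∅.
  x = 4: f ≡ 0 at y ∈ {0}; g ≡ 0 at y ∈ ∅; common: ∅.
  x = 5: f ≡ 0 at y ∈ {0}; g ≡ 0 at y ∈ {0, 2}; common: {0}.
  x = 6: f ≡ 0 at y ∈ {0}; g ≡ 0 at y ∈ ∅; common: ∅.
  x = 7: f ≡ 0 at y ∈ {0}; g ≡ 0 at y ∈ {8}; common: ∅.
  x = 8: f ≡ 0 at y ∈ {0}; g ≡ 0 at y ∈ ∅; common: ∅.
  x = 9: f ≡ 0 at y ∈ {0}; g ≡ 0 at y ∈ {1, 7}; common: ∅.
  x = 10: f ≡ 0 at y ∈ {0}; g ≡ 0 at y ∈ {5, 10}; common: ∅.
Collecting: common zeros = {(5, 0)}, so the count is 1.
Comparison with the Bézout bound: 1 ≤ 2 = deg(f)·deg(g), as expected for curves with no common component (the affine F_11-count falls short of the bound because intersections may lie at infinity, over extension fields, or carry multiplicity).


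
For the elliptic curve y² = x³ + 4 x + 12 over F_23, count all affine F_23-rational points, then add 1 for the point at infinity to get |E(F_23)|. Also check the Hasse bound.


Affine points = {(0, 9), (0, 14), (4, 0), (8, 2), (8, 21), (9, 8), (9, 15), (14, 11), (14, 12), (16, 3), (16, 20), (17, 5), (17, 18), (19, 1), (19, 22)}; affine count = 15; |E(F_23)| = 16.

Discriminant check: Δ ∝ 4a³ + 27b² = 4·4³ + 27·12² = 4·64 + 27·144 ≡ 4 (mod 23). Nonzero ⇒ E is nonsingular.
For each x ∈ F_23, compute rhs = x³ + 4·x + 12 mod 23, then count y ∈ F_23 with y² ≡ rhs.
  x = 0: rhs = 12, matching y values: 9, 14 (2 points).
  x = 1: rhs = 17, matching y values: none (0 points).
  x = 2: rhs = 5, matching y values: none (0 points).
  x = 3: rhs = 5, matching y values: none (0 points).
  x = 4: rhs = 0, matching y values: 0 (1 points).
  x = 5: rhs = 19, matching y values: none (0 points).
  x = 6: rhs = 22, matching y values: none (0 points).
  x = 7: rhs = 15, matching y values: none (0 points).
  x = 8: rhs = 4, matching y values: 2, 21 (2 points).
  x = 9: rhs = 18, matching y values: 8, 15 (2 points).
  x = 10: rhs = 17, matching y values: none (0 points).
  x = 11: rhs = 7, matching y values: none (0 points).
  x = 12: rhs = 17, matching y values: none (0 points).
  x = 13: rhs = 7, matching y values: none (0 points).
  x = 14: rhs = 6, matching y values: 11, 12 (2 points).
  x = 15: rhs = 20, matching y values: none (0 points).
  x = 16: rhs = 9, matching y values: 3, 20 (2 points).
  x = 17: rhs = 2, matching y values: 5, 18 (2 points).
  x = 18: rhs = 5, matching y values: none (0 points).
  x = 19: rhs = 1, matching y values: 1, 22 (2 points).
  x = 20: rhs = 19, matching y values: none (0 points).
  x = 21: rhs = 19, matching y values: none (0 points).
  x = 22: rhs = 7, matching y values: none (0 points).
Total affine count: 15.
Full point count |E(F_23)| = 15 + 1 = 16.
Hasse bound: |16 − (23+1)| = |-8| = 8 ≤ 2√23 ≈ 9.5917 ✓.


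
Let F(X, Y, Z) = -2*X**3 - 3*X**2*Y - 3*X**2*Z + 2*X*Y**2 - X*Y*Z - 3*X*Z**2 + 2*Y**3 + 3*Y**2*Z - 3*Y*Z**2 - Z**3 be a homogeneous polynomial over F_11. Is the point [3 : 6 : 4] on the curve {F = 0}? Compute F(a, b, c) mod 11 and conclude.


F(3,6,4) ≡ 1 (mod 11); P is NOT on the curve.

Evaluate F(3, 6, 4) term-by-term (mod 11).
  -2*X**3 ↦ -2·27·1·1 = -54
  -3*X**2*Y ↦ -3·9·6·1 = -162
  -3*X**2*Z ↦ -3·9·1·4 = -108
  2*X*Y**2 ↦ 2·3·36·1 = 216
  -X*Y*Z ↦ -1·3·6·4 = -72
  -3*X*Z**2 ↦ -3·3·1·16 = -144
  2*Y**3 ↦ 2·1·216·1 = 432
  3*Y**2*Z ↦ 3·1·36·4 = 432
  -3*Y*Z**2 ↦ -3·1·6·16 = -288
  -Z**3 ↦ -1·1·1·64 = -64
Sum: F(3, 6, 4) = (-54) + (-162) + (-108) + (216) + (-72) + (-144) + (432) + (432) + (-288) + (-64) = 188.
Reducing mod 11: 188 ≡ 1 (mod 11).
Since F(a, b, c) ≡ 1 ≠ 0 (mod 11), P does NOT lie on the curve.


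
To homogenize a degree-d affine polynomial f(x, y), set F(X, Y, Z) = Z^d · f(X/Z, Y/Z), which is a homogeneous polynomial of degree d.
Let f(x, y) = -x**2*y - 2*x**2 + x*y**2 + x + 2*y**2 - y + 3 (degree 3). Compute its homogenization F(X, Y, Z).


F(X, Y, Z) = -X**2*Y - 2*X**2*Z + X*Y**2 + X*Z**2 + 2*Y**2*Z - Y*Z**2 + 3*Z**3

deg(f) = 3.
Substitute x = X/Z, y = Y/Z into f, then multiply by Z^3.
  monomial -1·x^2·y^1 ↦ -1·X^2·Y^1·Z^0.
  monomial -2·x^2·y^0 ↦ -2·X^2·Y^0·Z^1.
  monomial 1·x^1·y^2 ↦ 1·X^1·Y^2·Z^0.
  monomial 1·x^1·y^0 ↦ 1·X^1·Y^0·Z^2.
  monomial 2·x^0·y^2 ↦ 2·X^0·Y^2·Z^1.
  monomial -1·x^0·y^1 ↦ -1·X^0·Y^1·Z^2.
  monomial 3·x^0·y^0 ↦ 3·X^0·Y^0·Z^3.
Collecting: F(X, Y, Z) = -X**2*Y - 2*X**2*Z + X*Y**2 + X*Z**2 + 2*Y**2*Z - Y*Z**2 + 3*Z**3.


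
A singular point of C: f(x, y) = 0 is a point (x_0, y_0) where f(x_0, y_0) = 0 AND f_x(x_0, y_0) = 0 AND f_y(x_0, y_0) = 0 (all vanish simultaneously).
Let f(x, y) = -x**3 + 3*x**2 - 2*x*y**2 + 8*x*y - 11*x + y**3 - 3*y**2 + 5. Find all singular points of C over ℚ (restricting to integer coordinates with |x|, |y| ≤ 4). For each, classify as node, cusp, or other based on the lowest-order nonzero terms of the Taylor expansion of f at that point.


Singular points: {(1, 2)}; classification: cusp.

Compute partial derivatives:
  f_x = -3*x**2 + 6*x - 2*y**2 + 8*y - 11.
  f_y = -4*x*y + 8*x + 3*y**2 - 6*y.
Scan x_0 ∈ {−4, ..., 4}. For each x_0, f_y(x_0, y) is a polynomial in y; find its integer roots y ∈ {−4, ..., 4}, then test f_x and f at those candidates.
  x = -4: f_y(-4, y) = 3*y**2 + 10*y - 32; vanishes at y ∈ {2}. (-4, 2): f_x = -75 ≠ 0.
  x = -3: f_y(-3, y) = 3*y**2 + 6*y - 24; vanishes at y ∈ {-4, 2}. (-3, -4): f_x = -120 ≠ 0; (-3, 2): f_x = -48 ≠ 0.
  x = -2: f_y(-2, y) = 3*y**2 + 2*y - 16; vanishes at y ∈ {2}. (-2, 2): f_x = -27 ≠ 0.
  x = -1: f_y(-1, y) = 3*y**2 - 2*y - 8; vanishes at y ∈ {2}. (-1, 2): f_x = -12 ≠ 0.
  x = 0: f_y(0, y) = 3*y**2 - 6*y; vanishes at y ∈ {0, 2}. (0, 0): f_x = -11 ≠ 0; (0, 2): f_x = -3 ≠ 0.
  x = 1: f_y(1, y) = 3*y**2 - 10*y + 8; vanishes at y ∈ {2}. (1, 2): f_x = 0, f = 0 — SINGULAR.
  x = 2: f_y(2, y) = 3*y**2 - 14*y + 16; vanishes at y ∈ {2}. (2, 2): f_x = -3 ≠ 0.
  x = 3: f_y(3, y) = 3*y**2 - 18*y + 24; vanishes at y ∈ {2, 4}. (3, 2): f_x = -12 ≠ 0; (3, 4): f_x = -20 ≠ 0.
  x = 4: f_y(4, y) = 3*y**2 - 22*y + 32; vanishes at y ∈ {2}. (4, 2): f_x = -27 ≠ 0.
Only singular point on the grid: (1, 2).
Classify: substitute x = 1 + u, y = 2 + v and expand: f = -u**3 - 2*u*v**2 + v**3 + v**2.
No constant or linear terms (consistent with a singular point). Quadratic part: v**2. Cubic part: -u**3 - 2*u*v**2 + v**3.
The quadratic part v**2 is a perfect square, so there is a single (double) tangent line v = 0, i.e. y = 2. Restricting the cubic part to that line (v = 0) leaves -u**3 ≠ 0, so f is not divisible by v and the branch is v² ≈ u**3 to lowest order — this is a cusp.
Classification: cusp.


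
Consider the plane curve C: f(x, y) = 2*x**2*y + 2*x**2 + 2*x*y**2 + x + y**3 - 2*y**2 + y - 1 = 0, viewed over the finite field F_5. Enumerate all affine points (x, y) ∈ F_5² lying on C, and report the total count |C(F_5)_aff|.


Affine F_5-points: {(0, 4), (3, 0), (3, 3), (4, 0), (4, 1), (4, 3)}; count = 6.

For each of the 25 pairs (x, y) ∈ F_5², evaluate f(x, y) mod 5. Record the zeros.
  x = 0: [0↦4, 1↦4, 2↦1, 3↦1, 4↦0]  zeros at y ∈ {4}
  x = 1: [0↦2, 1↦1, 2↦1, 3↦3, 4↦3]  zeros at y ∈ ∅
  x = 2: [0↦4, 1↦1, 2↦3, 3↦1, 4↦1]  zeros at y ∈ ∅
  x = 3: [0↦0, 1↦4, 2↦2, 3↦0, 4↦4]  zeros at y ∈ {0, 3}
  x = 4: [0↦0, 1↦0, 2↦3, 3↦0, 4↦2]  zeros at y ∈ {0, 1, 3}
Collecting zeros: affine points = {(0, 4), (3, 0), (3, 3), (4, 0), (4, 1), (4, 3)}.
Total count |C(F_5)_aff| = 6.


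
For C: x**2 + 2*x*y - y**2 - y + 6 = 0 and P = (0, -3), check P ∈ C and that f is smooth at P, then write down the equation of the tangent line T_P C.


Tangent line at P: -6*x + 5*y + 15 = 0.

Step 1: f(0, -3) = 0, so P lies on C.
Step 2: partial derivatives
  f_x(x, y) = 2*x + 2*y, f_y(x, y) = 2*x - 2*y - 1.
  f_x(P) = -6, f_y(P) = 5 (gradient nonzero, so P is smooth).
Step 3: tangent line at P: -6·(x − 0) + 5·(y − -3) = 0.
Expanding: -6*x + 5*y + 15 = 0.


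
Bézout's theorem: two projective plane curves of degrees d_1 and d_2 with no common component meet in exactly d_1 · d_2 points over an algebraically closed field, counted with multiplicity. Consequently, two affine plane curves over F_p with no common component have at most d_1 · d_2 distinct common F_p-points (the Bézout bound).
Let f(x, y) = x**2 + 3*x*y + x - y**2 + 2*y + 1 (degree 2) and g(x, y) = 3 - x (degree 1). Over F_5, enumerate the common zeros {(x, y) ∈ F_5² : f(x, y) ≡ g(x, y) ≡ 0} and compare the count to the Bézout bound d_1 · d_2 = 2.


Common zeros: ∅; count = 0; Bézout bound = 2.

deg(f) = 2, deg(g) = 1, so Bézout bound = 2.
Scan x ∈ F_5. For each x, list the y ∈ F_5 with f(x, y) ≡ 0 and those with g(x, y) ≡ 0 (mod 5); the common zeros in that column are the intersection.
  x = 0: f ≡ 0 at y ∈ ∅; g ≡ 0 at y ∈ ∅; common: ∅.
  x = 1: f ≡ 0 at y ∈ ∅; g ≡ 0 at y ∈ ∅; common: ∅.
  x = 2: f ≡ 0 at y ∈ ∅; g ≡ 0 at y ∈ ∅; common: ∅.
  x = 3: f ≡ 0 at y ∈ ∅; g ≡ 0 at y ∈ {0, 1, 2, 3, 4}; common: ∅.
  x = 4: f ≡ 0 at y ∈ {2}; g ≡ 0 at y ∈ ∅; common: ∅.
Collecting: common zeros = ∅, so the count is 0.
Comparison with the Bézout bound: 0 ≤ 2 = deg(f)·deg(g), as expected for curves with no common component (the affine F_5-count falls short of the bound because intersections may lie at infinity, over extension fields, or carry multiplicity).


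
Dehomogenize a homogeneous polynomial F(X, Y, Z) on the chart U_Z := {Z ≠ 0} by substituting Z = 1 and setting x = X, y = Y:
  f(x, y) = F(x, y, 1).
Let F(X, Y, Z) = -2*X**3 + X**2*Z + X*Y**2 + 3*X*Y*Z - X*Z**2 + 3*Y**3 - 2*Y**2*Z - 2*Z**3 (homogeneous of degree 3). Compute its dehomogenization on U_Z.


f(x, y) = -2*x**3 + x**2 + x*y**2 + 3*x*y - x + 3*y**3 - 2*y**2 - 2

On U_Z we set Z = 1. Each monomial c·X^i·Y^j·Z^k in F becomes c·x^i·y^j·1^k = c·x^i·y^j.
Substituting Z = 1: F(X, Y, 1) = -2*x**3 + x**2 + x*y**2 + 3*x*y - x + 3*y**3 - 2*y**2 - 2.
Note: deg(f) ≤ deg(F) = 3; strict inequality happens when F is divisible by Z (lost terms).


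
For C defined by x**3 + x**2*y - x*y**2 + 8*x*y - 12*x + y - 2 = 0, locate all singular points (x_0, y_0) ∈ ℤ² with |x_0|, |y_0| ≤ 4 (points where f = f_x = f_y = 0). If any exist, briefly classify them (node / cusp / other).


Singular points: {(-1, 3)}; classification: cusp.

Compute partial derivatives:
  f_x = 3*x**2 + 2*x*y - y**2 + 8*y - 12.
  f_y = x**2 - 2*x*y + 8*x + 1.
Scan x_0 ∈ {−4, ..., 4}. For each x_0, f_y(x_0, y) is a polynomial in y; find its integer roots y ∈ {−4, ..., 4}, then test f_x and f at those candidates.
  x = -4: f_y(-4, y) = 8*y - 15; no integer root y with |y| ≤ 4.
  x = -3: f_y(-3, y) = 6*y - 14; no integer root y with |y| ≤ 4.
  x = -2: f_y(-2, y) = 4*y - 11; no integer root y with |y| ≤ 4.
  x = -1: f_y(-1, y) = 2*y - 6; vanishes at y ∈ {3}. (-1, 3): f_x = 0, f = 0 — SINGULAR.
  x = 0: f_y(0, y) = 1; no integer root y with |y| ≤ 4.
  x = 1: f_y(1, y) = 10 - 2*y; no integer root y with |y| ≤ 4.
  x = 2: f_y(2, y) = 21 - 4*y; no integer root y with |y| ≤ 4.
  x = 3: f_y(3, y) = 34 - 6*y; no integer root y with |y| ≤ 4.
  x = 4: f_y(4, y) = 49 - 8*y; no integer root y with |y| ≤ 4.
Only singular point on the grid: (-1, 3).
Classify: substitute x = -1 + u, y = 3 + v and expand: f = u**3 + u**2*v - u*v**2 + v**2.
No constant or linear terms (consistent with a singular point). Quadratic part: v**2. Cubic part: u**3 + u**2*v - u*v**2.
The quadratic part v**2 is a perfect square, so there is a single (double) tangent line v = 0, i.e. y = 3. Restricting the cubic part to that line (v = 0) leaves u**3 ≠ 0, so f is not divisible by v and the branch is v² ≈ -u**3 to lowest order — this is a cusp.
Classification: cusp.


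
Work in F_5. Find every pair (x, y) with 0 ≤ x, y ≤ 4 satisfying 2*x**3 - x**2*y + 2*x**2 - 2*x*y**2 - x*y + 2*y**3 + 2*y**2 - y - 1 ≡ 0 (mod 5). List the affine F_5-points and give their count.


Affine F_5-points: {(0, 4), (3, 2), (3, 3)}; count = 3.

For each of the 25 pairs (x, y) ∈ F_5², evaluate f(x, y) mod 5. Record the zeros.
  x = 0: [0↦4, 1↦2, 2↦1, 3↦3, 4↦0]  zeros at y ∈ {4}
  x = 1: [0↦3, 1↦2, 2↦3, 3↦3, 4↦4]  zeros at y ∈ ∅
  x = 2: [0↦3, 1↦1, 2↦2, 3↦3, 4↦1]  zeros at y ∈ ∅
  x = 3: [0↦1, 1↦1, 2↦0, 3↦0, 4↦3]  zeros at y ∈ {2, 3}
  x = 4: [0↦4, 1↦4, 2↦4, 3↦1, 4↦2]  zeros at y ∈ ∅
Collecting zeros: affine points = {(0, 4), (3, 2), (3, 3)}.
Total count |C(F_5)_aff| = 3.


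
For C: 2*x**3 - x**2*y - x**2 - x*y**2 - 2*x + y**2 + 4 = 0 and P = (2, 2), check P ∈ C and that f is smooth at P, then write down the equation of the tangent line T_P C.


Tangent line at P: 6*x - 8*y + 4 = 0.

Step 1: f(2, 2) = 0, so P lies on C.
Step 2: partial derivatives
  f_x(x, y) = 6*x**2 - 2*x*y - 2*x - y**2 - 2, f_y(x, y) = -x**2 - 2*x*y + 2*y.
  f_x(P) = 6, f_y(P) = -8 (gradient nonzero, so P is smooth).
Step 3: tangent line at P: 6·(x − 2) + -8·(y − 2) = 0.
Expanding: 6*x - 8*y + 4 = 0.


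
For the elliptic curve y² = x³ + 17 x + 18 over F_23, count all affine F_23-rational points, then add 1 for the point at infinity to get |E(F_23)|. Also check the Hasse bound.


Affine points = {(0, 8), (0, 15), (1, 6), (1, 17), (3, 2), (3, 21), (4, 9), (4, 14), (9, 7), (9, 16), (11, 8), (11, 15), (12, 8), (12, 15), (16, 4), (16, 19), (19, 1), (19, 22), (20, 3), (20, 20), (22, 0)}; affine count = 21; |E(F_23)| = 22.

Discriminant check: Δ ∝ 4a³ + 27b² = 4·17³ + 27·18² = 4·4913 + 27·324 ≡ 18 (mod 23). Nonzero ⇒ E is nonsingular.
For each x ∈ F_23, compute rhs = x³ + 17·x + 18 mod 23, then count y ∈ F_23 with y² ≡ rhs.
  x = 0: rhs = 18, matching y values: 8, 15 (2 points).
  x = 1: rhs = 13, matching y values: 6, 17 (2 points).
  x = 2: rhs = 14, matching y values: none (0 points).
  x = 3: rhs = 4, matching y values: 2, 21 (2 points).
  x = 4: rhs = 12, matching y values: 9, 14 (2 points).
  x = 5: rhs = 21, matching y values: none (0 points).
  x = 6: rhs = 14, matching y values: none (0 points).
  x = 7: rhs = 20, matching y values: none (0 points).
  x = 8: rhs = 22, matching y values: none (0 points).
  x = 9: rhs = 3, matching y values: 7, 16 (2 points).
  x = 10: rhs = 15, matching y values: none (0 points).
  x = 11: rhs = 18, matching y values: 8, 15 (2 points).
  x = 12: rhs = 18, matching y values: 8, 15 (2 points).
  x = 13: rhs = 21, matching y values: none (0 points).
  x = 14: rhs = 10, matching y values: none (0 points).
  x = 15: rhs = 14, matching y values: none (0 points).
  x = 16: rhs = 16, matching y values: 4, 19 (2 points).
  x = 17: rhs = 22, matching y values: none (0 points).
  x = 18: rhs = 15, matching y values: none (0 points).
  x = 19: rhs = 1, matching y values: 1, 22 (2 points).
  x = 20: rhs = 9, matching y values: 3, 20 (2 points).
  x = 21: rhs = 22, matching y values: none (0 points).
  x = 22: rhs = 0, matching y values: 0 (1 points).
Total affine count: 21.
Full point count |E(F_23)| = 21 + 1 = 22.
Hasse bound: |22 − (23+1)| = |-2| = 2 ≤ 2√23 ≈ 9.5917 ✓.


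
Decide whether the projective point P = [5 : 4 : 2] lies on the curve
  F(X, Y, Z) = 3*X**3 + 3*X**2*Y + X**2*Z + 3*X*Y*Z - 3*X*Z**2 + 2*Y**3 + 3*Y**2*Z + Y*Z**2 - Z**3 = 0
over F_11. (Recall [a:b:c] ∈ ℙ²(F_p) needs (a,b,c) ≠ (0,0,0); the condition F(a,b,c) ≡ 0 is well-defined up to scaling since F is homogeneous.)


F(5,4,2) ≡ 5 (mod 11); P is NOT on the curve.

Evaluate F(5, 4, 2) term-by-term (mod 11).
  3*X**3 ↦ 3·125·1·1 = 375
  3*X**2*Y ↦ 3·25·4·1 = 300
  X**2*Z ↦ 1·25·1·2 = 50
  3*X*Y*Z ↦ 3·5·4·2 = 120
  -3*X*Z**2 ↦ -3·5·1·4 = -60
  2*Y**3 ↦ 2·1·64·1 = 128
  3*Y**2*Z ↦ 3·1·16·2 = 96
  Y*Z**2 ↦ 1·1·4·4 = 16
  -Z**3 ↦ -1·1·1·8 = -8
Sum: F(5, 4, 2) = (375) + (300) + (50) + (120) + (-60) + (128) + (96) + (16) + (-8) = 1017.
Reducing mod 11: 1017 ≡ 5 (mod 11).
Since F(a, b, c) ≡ 5 ≠ 0 (mod 11), P does NOT lie on the curve.


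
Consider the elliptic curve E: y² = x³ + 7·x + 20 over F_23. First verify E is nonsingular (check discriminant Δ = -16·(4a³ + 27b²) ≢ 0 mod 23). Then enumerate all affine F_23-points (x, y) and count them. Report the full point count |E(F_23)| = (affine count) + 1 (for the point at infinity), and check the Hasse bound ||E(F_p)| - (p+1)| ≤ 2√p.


Affine points = {(6, 5), (6, 18), (8, 6), (8, 17), (10, 3), (10, 20), (11, 5), (11, 18), (13, 10), (13, 13), (15, 2), (15, 21), (20, 8), (20, 15), (22, 9), (22, 14)}; affine count = 16; |E(F_23)| = 17.

Discriminant check: Δ ∝ 4a³ + 27b² = 4·7³ + 27·20² = 4·343 + 27·400 ≡ 5 (mod 23). Nonzero ⇒ E is nonsingular.
For each x ∈ F_23, compute rhs = x³ + 7·x + 20 mod 23, then count y ∈ F_23 with y² ≡ rhs.
  x = 0: rhs = 20, matching y values: none (0 points).
  x = 1: rhs = 5, matching y values: none (0 points).
  x = 2: rhs = 19, matching y values: none (0 points).
  x = 3: rhs = 22, matching y values: none (0 points).
  x = 4: rhs = 20, matching y values: none (0 points).
  x = 5: rhs = 19, matching y values: none (0 points).
  x = 6: rhs = 2, matching y values: 5, 18 (2 points).
  x = 7: rhs = 21, matching y values: none (0 points).
  x = 8: rhs = 13, matching y values: 6, 17 (2 points).
  x = 9: rhs = 7, matching y values: none (0 points).
  x = 10: rhs = 9, matching y values: 3, 20 (2 points).
  x = 11: rhs = 2, matching y values: 5, 18 (2 points).
  x = 12: rhs = 15, matching y values: none (0 points).
  x = 13: rhs = 8, matching y values: 10, 13 (2 points).
  x = 14: rhs = 10, matching y values: none (0 points).
  x = 15: rhs = 4, matching y values: 2, 21 (2 points).
  x = 16: rhs = 19, matching y values: none (0 points).
  x = 17: rhs = 15, matching y values: none (0 points).
  x = 18: rhs = 21, matching y values: none (0 points).
  x = 19: rhs = 20, matching y values: none (0 points).
  x = 20: rhs = 18, matching y values: 8, 15 (2 points).
  x = 21: rhs = 21, matching y values: none (0 points).
  x = 22: rhs = 12, matching y values: 9, 14 (2 points).
Total affine count: 16.
Full point count |E(F_23)| = 16 + 1 = 17.
Hasse bound: |17 − (23+1)| = |-7| = 7 ≤ 2√23 ≈ 9.5917 ✓.
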